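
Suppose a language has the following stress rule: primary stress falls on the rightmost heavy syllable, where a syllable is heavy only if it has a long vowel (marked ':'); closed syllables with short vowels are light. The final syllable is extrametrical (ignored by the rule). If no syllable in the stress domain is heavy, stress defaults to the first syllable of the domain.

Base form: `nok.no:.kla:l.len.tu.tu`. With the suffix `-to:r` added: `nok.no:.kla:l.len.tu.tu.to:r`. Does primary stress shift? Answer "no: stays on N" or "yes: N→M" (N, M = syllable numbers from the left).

no: stays on 3

Base `nok.no:.kla:l.len.tu.tu` (6 syllables):
  The final syllable (6, tu) is extrametrical; the stress domain is syllables 1–5.
  Weights: 1 nok L, 2 no: H, 3 kla:l H, 4 len L, 5 tu L.
  Heavy syllables in the domain: 2, 3. The rightmost is syllable 3 (kla:l).
  → primary stress on syllable 3.
Suffixed `nok.no:.kla:l.len.tu.tu.to:r` (7 syllables):
  The final syllable (7, to:r) is extrametrical; the stress domain is syllables 1–6.
  Weights: 1 nok L, 2 no: H, 3 kla:l H, 4 len L, 5 tu L, 6 tu L.
  Heavy syllables in the domain: 2, 3. The rightmost is syllable 3 (kla:l).
  → primary stress on syllable 3.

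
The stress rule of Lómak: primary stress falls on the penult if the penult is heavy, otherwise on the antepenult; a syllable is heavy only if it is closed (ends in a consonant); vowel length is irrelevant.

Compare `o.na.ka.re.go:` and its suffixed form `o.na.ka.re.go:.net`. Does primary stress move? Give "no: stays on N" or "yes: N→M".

yes: 3→4

Base `o.na.ka.re.go:` (5 syllables):
  Weights: 3 ka L, 4 re L, 5 go: L.
  The penult (syllable 4, re) is light, so stress falls on the antepenult (syllable 3, ka).
  → primary stress on syllable 3.
Suffixed `o.na.ka.re.go:.net` (6 syllables):
  Weights: 4 re L, 5 go: L, 6 net H.
  The penult (syllable 5, go:) is light, so stress falls on the antepenult (syllable 4, re).
  → primary stress on syllable 4.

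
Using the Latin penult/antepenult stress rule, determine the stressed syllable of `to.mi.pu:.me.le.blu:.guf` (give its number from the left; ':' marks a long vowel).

Classical Latin: stress the penult if heavy (long vowel or closed), else the antepenult.
Weights: 5 le L, 6 blu: H, 7 guf H.
The penult (syllable 6, blu:) is heavy, so it takes stress.
Stress on syllable 6: to.mi.pu:.me.le.ˈblu:.guf.

6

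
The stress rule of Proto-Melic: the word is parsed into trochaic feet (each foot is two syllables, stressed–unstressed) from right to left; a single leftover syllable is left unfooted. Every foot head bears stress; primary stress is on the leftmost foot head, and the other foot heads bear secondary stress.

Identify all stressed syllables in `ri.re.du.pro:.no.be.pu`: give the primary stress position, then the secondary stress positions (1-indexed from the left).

Parse right to left into trochaic (ˈσσ) feet: ri (ˈre.du) (ˈpro:.no) (ˈbe.pu). Syllable 1 is left unfooted.
Foot heads (stressed positions): 2, 4, 6.
End Rule Leftmost: primary stress on the leftmost head = syllable 2.
Secondary stress on 4, 6: ri.ˈre.du.ˌpro:.no.ˌbe.pu.

primary 2, secondary 4, 6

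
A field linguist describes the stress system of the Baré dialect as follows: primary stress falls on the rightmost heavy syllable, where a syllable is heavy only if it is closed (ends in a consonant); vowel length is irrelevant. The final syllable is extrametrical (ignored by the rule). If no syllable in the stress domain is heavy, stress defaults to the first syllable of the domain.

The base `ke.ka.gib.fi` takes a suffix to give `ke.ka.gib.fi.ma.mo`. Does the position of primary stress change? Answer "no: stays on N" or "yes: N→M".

Base `ke.ka.gib.fi` (4 syllables):
  The final syllable (4, fi) is extrametrical; the stress domain is syllables 1–3.
  Weights: 1 ke L, 2 ka L, 3 gib H.
  Heavy syllables in the domain: 3. The rightmost is syllable 3 (gib).
  → primary stress on syllable 3.
Suffixed `ke.ka.gib.fi.ma.mo` (6 syllables):
  The final syllable (6, mo) is extrametrical; the stress domain is syllables 1–5.
  Weights: 1 ke L, 2 ka L, 3 gib H, 4 fi L, 5 ma L.
  Heavy syllables in the domain: 3. The rightmost is syllable 3 (gib).
  → primary stress on syllable 3.

no: stays on 3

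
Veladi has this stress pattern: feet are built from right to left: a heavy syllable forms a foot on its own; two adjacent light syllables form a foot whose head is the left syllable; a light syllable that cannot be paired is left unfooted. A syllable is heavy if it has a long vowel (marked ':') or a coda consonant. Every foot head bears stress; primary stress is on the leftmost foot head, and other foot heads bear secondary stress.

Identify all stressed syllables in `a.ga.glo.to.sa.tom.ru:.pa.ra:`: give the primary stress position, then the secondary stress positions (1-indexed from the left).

primary 2, secondary 4, 6, 7, 9

Weights: 1 a L, 2 ga L, 3 glo L, 4 to L, 5 sa L, 6 tom H, 7 ru: H, 8 pa L, 9 ra: H.
Parse right to left (heavy = foot alone; LL = one foot; stranded L unfooted): a (ˈga.glo) (ˈto.sa) (ˈtom) (ˈru:) pa (ˈra:).
Foot heads: 2, 4, 6, 7, 9.
Primary stress on the leftmost head = syllable 2.
Secondary stress on 4, 6, 7, 9: a.ˈga.glo.ˌto.sa.ˌtom.ˌru:.pa.ˌra:.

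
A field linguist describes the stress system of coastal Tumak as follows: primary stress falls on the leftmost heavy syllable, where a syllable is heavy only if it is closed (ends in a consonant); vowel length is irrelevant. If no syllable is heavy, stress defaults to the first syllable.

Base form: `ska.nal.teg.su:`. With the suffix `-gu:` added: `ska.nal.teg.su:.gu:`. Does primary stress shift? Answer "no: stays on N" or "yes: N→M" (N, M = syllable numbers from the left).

Base `ska.nal.teg.su:` (4 syllables):
  Weights: 1 ska L, 2 nal H, 3 teg H, 4 su: L.
  Heavy syllables in the domain: 2, 3. The leftmost is syllable 2 (nal).
  → primary stress on syllable 2.
Suffixed `ska.nal.teg.su:.gu:` (5 syllables):
  Weights: 1 ska L, 2 nal H, 3 teg H, 4 su: L, 5 gu: L.
  Heavy syllables in the domain: 2, 3. The leftmost is syllable 2 (nal).
  → primary stress on syllable 2.

no: stays on 2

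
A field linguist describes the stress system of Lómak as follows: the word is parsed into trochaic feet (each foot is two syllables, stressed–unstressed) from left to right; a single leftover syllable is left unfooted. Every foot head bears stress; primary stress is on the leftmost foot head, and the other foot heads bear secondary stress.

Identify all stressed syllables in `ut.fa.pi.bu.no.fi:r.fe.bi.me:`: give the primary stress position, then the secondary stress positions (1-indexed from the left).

Parse left to right into trochaic (ˈσσ) feet: (ˈut.fa) (ˈpi.bu) (ˈno.fi:r) (ˈfe.bi) me:. Syllable 9 is left unfooted.
Foot heads (stressed positions): 1, 3, 5, 7.
End Rule Leftmost: primary stress on the leftmost head = syllable 1.
Secondary stress on 3, 5, 7: ˈut.fa.ˌpi.bu.ˌno.fi:r.ˌfe.bi.me:.

primary 1, secondary 3, 5, 7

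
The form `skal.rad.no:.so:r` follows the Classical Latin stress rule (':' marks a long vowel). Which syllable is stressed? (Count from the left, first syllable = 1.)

Classical Latin: stress the penult if heavy (long vowel or closed), else the antepenult.
Weights: 2 rad H, 3 no: H, 4 so:r H.
The penult (syllable 3, no:) is heavy, so it takes stress.
Stress on syllable 3: skal.rad.ˈno:.so:r.

3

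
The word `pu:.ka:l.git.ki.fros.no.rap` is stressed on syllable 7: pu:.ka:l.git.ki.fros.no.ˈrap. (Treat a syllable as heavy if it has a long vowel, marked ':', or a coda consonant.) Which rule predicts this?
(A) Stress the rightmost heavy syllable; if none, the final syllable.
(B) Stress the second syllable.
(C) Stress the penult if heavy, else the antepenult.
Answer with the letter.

Rule A → syllable 7 ✓.
Rule B → syllable 2 (observed: 7).
Rule C → syllable 5 (observed: 7).

A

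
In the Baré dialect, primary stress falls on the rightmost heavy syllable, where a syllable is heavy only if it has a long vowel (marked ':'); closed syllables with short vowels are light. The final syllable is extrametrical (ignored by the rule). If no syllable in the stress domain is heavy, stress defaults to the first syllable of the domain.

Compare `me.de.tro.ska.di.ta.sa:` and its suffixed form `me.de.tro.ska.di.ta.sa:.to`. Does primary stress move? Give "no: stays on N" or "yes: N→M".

Base `me.de.tro.ska.di.ta.sa:` (7 syllables):
  The final syllable (7, sa:) is extrametrical; the stress domain is syllables 1–6.
  Weights: 1 me L, 2 de L, 3 tro L, 4 ska L, 5 di L, 6 ta L.
  No heavy syllable in the domain; default to the first syllable of the domain = syllable 1.
  → primary stress on syllable 1.
Suffixed `me.de.tro.ska.di.ta.sa:.to` (8 syllables):
  The final syllable (8, to) is extrametrical; the stress domain is syllables 1–7.
  Weights: 1 me L, 2 de L, 3 tro L, 4 ska L, 5 di L, 6 ta L, 7 sa: H.
  Heavy syllables in the domain: 7. The rightmost is syllable 7 (sa:).
  → primary stress on syllable 7.

yes: 1→7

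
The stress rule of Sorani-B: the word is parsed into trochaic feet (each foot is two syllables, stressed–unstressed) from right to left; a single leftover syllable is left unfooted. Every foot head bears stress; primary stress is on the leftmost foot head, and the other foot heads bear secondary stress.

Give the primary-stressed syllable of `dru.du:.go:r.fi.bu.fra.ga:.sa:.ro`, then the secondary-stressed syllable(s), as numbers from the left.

primary 2, secondary 4, 6, 8

Parse right to left into trochaic (ˈσσ) feet: dru (ˈdu:.go:r) (ˈfi.bu) (ˈfra.ga:) (ˈsa:.ro). Syllable 1 is left unfooted.
Foot heads (stressed positions): 2, 4, 6, 8.
End Rule Leftmost: primary stress on the leftmost head = syllable 2.
Secondary stress on 4, 6, 8: dru.ˈdu:.go:r.ˌfi.bu.ˌfra.ga:.ˌsa:.ro.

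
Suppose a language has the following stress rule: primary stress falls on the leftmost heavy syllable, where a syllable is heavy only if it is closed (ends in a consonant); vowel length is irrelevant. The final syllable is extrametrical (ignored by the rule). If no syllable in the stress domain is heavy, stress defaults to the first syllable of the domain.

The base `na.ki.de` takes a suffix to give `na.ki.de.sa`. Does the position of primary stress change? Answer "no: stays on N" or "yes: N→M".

no: stays on 1

Base `na.ki.de` (3 syllables):
  The final syllable (3, de) is extrametrical; the stress domain is syllables 1–2.
  Weights: 1 na L, 2 ki L.
  No heavy syllable in the domain; default to the first syllable of the domain = syllable 1.
  → primary stress on syllable 1.
Suffixed `na.ki.de.sa` (4 syllables):
  The final syllable (4, sa) is extrametrical; the stress domain is syllables 1–3.
  Weights: 1 na L, 2 ki L, 3 de L.
  No heavy syllable in the domain; default to the first syllable of the domain = syllable 1.
  → primary stress on syllable 1.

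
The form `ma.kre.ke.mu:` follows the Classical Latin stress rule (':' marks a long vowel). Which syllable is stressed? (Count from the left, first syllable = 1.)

2

Classical Latin: stress the penult if heavy (long vowel or closed), else the antepenult.
Weights: 2 kre L, 3 ke L, 4 mu: H.
The penult (syllable 3, ke) is light, so stress falls on the antepenult (syllable 2, kre).
Stress on syllable 2: ma.ˈkre.ke.mu:.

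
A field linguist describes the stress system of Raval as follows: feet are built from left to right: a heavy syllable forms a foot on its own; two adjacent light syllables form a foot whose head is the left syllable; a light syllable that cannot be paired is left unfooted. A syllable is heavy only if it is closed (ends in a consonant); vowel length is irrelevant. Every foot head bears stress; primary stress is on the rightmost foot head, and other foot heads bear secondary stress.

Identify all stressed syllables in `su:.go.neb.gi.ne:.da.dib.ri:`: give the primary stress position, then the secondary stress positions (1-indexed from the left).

Weights: 1 su: L, 2 go L, 3 neb H, 4 gi L, 5 ne: L, 6 da L, 7 dib H, 8 ri: L.
Parse left to right (heavy = foot alone; LL = one foot; stranded L unfooted): (ˈsu:.go) (ˈneb) (ˈgi.ne:) da (ˈdib) ri:.
Foot heads: 1, 3, 4, 7.
Primary stress on the rightmost head = syllable 7.
Secondary stress on 1, 3, 4: ˌsu:.go.ˌneb.ˌgi.ne:.da.ˈdib.ri:.

primary 7, secondary 1, 3, 4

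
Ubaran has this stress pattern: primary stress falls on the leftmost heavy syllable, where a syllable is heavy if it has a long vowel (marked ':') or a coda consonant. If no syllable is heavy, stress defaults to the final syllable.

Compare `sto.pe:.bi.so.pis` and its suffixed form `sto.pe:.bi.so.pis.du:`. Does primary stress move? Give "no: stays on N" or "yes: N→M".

Base `sto.pe:.bi.so.pis` (5 syllables):
  Weights: 1 sto L, 2 pe: H, 3 bi L, 4 so L, 5 pis H.
  Heavy syllables in the domain: 2, 5. The leftmost is syllable 2 (pe:).
  → primary stress on syllable 2.
Suffixed `sto.pe:.bi.so.pis.du:` (6 syllables):
  Weights: 1 sto L, 2 pe: H, 3 bi L, 4 so L, 5 pis H, 6 du: H.
  Heavy syllables in the domain: 2, 5, 6. The leftmost is syllable 2 (pe:).
  → primary stress on syllable 2.

no: stays on 2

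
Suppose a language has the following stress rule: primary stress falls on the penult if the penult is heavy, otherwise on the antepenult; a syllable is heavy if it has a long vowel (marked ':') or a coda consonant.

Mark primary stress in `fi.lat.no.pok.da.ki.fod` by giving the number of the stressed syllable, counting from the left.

5

Weights: 5 da L, 6 ki L, 7 fod H.
The penult (syllable 6, ki) is light, so stress falls on the antepenult (syllable 5, da).
Primary stress: syllable 5 → fi.lat.no.pok.ˈda.ki.fod.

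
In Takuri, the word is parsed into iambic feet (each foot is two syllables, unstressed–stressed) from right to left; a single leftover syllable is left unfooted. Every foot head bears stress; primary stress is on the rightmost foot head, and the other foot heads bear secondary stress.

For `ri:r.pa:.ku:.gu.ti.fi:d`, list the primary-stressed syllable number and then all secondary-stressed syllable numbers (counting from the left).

primary 6, secondary 2, 4

Parse right to left into iambic (σˈσ) feet: (ri:r.ˈpa:) (ku:.ˈgu) (ti.ˈfi:d).
Foot heads (stressed positions): 2, 4, 6.
End Rule Rightmost: primary stress on the rightmost head = syllable 6.
Secondary stress on 2, 4: ri:r.ˌpa:.ku:.ˌgu.ti.ˈfi:d.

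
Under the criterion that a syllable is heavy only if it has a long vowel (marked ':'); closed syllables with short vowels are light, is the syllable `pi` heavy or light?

`pi`: short vowel, open (no coda). Short vowel → light.

light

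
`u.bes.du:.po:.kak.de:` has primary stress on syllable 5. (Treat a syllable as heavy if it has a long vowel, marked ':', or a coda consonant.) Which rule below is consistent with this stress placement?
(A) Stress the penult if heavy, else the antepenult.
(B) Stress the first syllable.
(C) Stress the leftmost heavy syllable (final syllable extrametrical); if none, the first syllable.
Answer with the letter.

Rule A → syllable 5 ✓.
Rule B → syllable 1 (observed: 5).
Rule C → syllable 2 (observed: 5).

A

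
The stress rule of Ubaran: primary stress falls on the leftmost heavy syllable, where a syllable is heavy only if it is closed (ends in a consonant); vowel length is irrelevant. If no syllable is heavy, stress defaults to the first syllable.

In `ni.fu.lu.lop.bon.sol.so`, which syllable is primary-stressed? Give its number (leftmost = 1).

Weights: 1 ni L, 2 fu L, 3 lu L, 4 lop H, 5 bon H, 6 sol H, 7 so L.
Heavy syllables in the domain: 4, 5, 6. The leftmost is syllable 4 (lop).
Primary stress: syllable 4 → ni.fu.lu.ˈlop.bon.sol.so.

4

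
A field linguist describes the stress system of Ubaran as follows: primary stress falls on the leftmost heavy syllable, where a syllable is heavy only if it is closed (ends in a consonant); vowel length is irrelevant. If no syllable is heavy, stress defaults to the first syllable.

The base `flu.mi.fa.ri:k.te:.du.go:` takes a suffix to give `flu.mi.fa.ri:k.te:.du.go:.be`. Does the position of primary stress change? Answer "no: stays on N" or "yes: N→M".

no: stays on 4

Base `flu.mi.fa.ri:k.te:.du.go:` (7 syllables):
  Weights: 1 flu L, 2 mi L, 3 fa L, 4 ri:k H, 5 te: L, 6 du L, 7 go: L.
  Heavy syllables in the domain: 4. The leftmost is syllable 4 (ri:k).
  → primary stress on syllable 4.
Suffixed `flu.mi.fa.ri:k.te:.du.go:.be` (8 syllables):
  Weights: 1 flu L, 2 mi L, 3 fa L, 4 ri:k H, 5 te: L, 6 du L, 7 go: L, 8 be L.
  Heavy syllables in the domain: 4. The leftmost is syllable 4 (ri:k).
  → primary stress on syllable 4.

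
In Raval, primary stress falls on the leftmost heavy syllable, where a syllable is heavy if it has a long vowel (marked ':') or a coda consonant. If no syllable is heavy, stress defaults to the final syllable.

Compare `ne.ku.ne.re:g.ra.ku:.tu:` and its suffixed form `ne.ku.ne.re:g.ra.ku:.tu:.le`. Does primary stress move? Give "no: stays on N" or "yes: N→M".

Base `ne.ku.ne.re:g.ra.ku:.tu:` (7 syllables):
  Weights: 1 ne L, 2 ku L, 3 ne L, 4 re:g H, 5 ra L, 6 ku: H, 7 tu: H.
  Heavy syllables in the domain: 4, 6, 7. The leftmost is syllable 4 (re:g).
  → primary stress on syllable 4.
Suffixed `ne.ku.ne.re:g.ra.ku:.tu:.le` (8 syllables):
  Weights: 1 ne L, 2 ku L, 3 ne L, 4 re:g H, 5 ra L, 6 ku: H, 7 tu: H, 8 le L.
  Heavy syllables in the domain: 4, 6, 7. The leftmost is syllable 4 (re:g).
  → primary stress on syllable 4.

no: stays on 4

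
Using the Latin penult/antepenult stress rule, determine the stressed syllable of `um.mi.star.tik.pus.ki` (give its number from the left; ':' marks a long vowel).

Classical Latin: stress the penult if heavy (long vowel or closed), else the antepenult.
Weights: 4 tik H, 5 pus H, 6 ki L.
The penult (syllable 5, pus) is heavy, so it takes stress.
Stress on syllable 5: um.mi.star.tik.ˈpus.ki.

5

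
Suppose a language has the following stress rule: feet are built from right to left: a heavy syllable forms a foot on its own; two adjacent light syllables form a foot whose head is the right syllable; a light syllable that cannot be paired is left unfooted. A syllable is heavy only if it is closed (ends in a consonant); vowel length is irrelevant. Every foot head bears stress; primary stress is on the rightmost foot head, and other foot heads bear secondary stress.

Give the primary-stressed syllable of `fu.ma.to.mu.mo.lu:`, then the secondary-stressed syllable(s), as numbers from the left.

Weights: 1 fu L, 2 ma L, 3 to L, 4 mu L, 5 mo L, 6 lu: L.
Parse right to left (heavy = foot alone; LL = one foot; stranded L unfooted): (fu.ˈma) (to.ˈmu) (mo.ˈlu:).
Foot heads: 2, 4, 6.
Primary stress on the rightmost head = syllable 6.
Secondary stress on 2, 4: fu.ˌma.to.ˌmu.mo.ˈlu:.

primary 6, secondary 2, 4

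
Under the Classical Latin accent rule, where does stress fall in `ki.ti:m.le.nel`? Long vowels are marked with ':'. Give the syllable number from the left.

Classical Latin: stress the penult if heavy (long vowel or closed), else the antepenult.
Weights: 2 ti:m H, 3 le L, 4 nel H.
The penult (syllable 3, le) is light, so stress falls on the antepenult (syllable 2, ti:m).
Stress on syllable 2: ki.ˈti:m.le.nel.

2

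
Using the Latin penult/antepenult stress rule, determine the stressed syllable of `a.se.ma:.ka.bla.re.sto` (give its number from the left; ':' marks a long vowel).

5

Classical Latin: stress the penult if heavy (long vowel or closed), else the antepenult.
Weights: 5 bla L, 6 re L, 7 sto L.
The penult (syllable 6, re) is light, so stress falls on the antepenult (syllable 5, bla).
Stress on syllable 5: a.se.ma:.ka.ˈbla.re.sto.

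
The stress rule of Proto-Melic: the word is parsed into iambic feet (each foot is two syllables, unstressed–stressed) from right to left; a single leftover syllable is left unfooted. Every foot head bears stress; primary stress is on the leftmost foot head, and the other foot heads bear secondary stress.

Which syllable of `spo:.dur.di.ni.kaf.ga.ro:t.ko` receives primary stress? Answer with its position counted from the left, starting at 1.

2

Parse right to left into iambic (σˈσ) feet: (spo:.ˈdur) (di.ˈni) (kaf.ˈga) (ro:t.ˈko).
Foot heads (stressed positions): 2, 4, 6, 8.
End Rule Leftmost: primary stress on the leftmost head = syllable 2.
Primary stress: syllable 2 → spo:.ˈdur.di.ni.kaf.ga.ro:t.ko.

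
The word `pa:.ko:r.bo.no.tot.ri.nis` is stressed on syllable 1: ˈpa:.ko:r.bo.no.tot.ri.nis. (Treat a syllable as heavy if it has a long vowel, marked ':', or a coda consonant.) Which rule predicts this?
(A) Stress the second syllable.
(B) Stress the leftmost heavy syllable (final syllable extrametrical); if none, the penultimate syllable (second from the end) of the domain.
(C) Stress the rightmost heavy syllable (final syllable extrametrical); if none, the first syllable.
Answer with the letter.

B

Rule A → syllable 2 (observed: 1).
Rule B → syllable 1 ✓.
Rule C → syllable 5 (observed: 1).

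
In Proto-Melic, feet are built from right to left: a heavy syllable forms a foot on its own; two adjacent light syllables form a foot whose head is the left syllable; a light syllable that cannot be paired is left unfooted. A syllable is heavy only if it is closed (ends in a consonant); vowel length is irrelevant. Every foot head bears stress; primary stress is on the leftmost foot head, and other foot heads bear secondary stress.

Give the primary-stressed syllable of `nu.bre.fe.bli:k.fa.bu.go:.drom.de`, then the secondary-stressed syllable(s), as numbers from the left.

Weights: 1 nu L, 2 bre L, 3 fe L, 4 bli:k H, 5 fa L, 6 bu L, 7 go: L, 8 drom H, 9 de L.
Parse right to left (heavy = foot alone; LL = one foot; stranded L unfooted): nu (ˈbre.fe) (ˈbli:k) fa (ˈbu.go:) (ˈdrom) de.
Foot heads: 2, 4, 6, 8.
Primary stress on the leftmost head = syllable 2.
Secondary stress on 4, 6, 8: nu.ˈbre.fe.ˌbli:k.fa.ˌbu.go:.ˌdrom.de.

primary 2, secondary 4, 6, 8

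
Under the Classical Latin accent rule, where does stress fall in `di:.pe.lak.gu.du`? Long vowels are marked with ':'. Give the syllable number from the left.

Classical Latin: stress the penult if heavy (long vowel or closed), else the antepenult.
Weights: 3 lak H, 4 gu L, 5 du L.
The penult (syllable 4, gu) is light, so stress falls on the antepenult (syllable 3, lak).
Stress on syllable 3: di:.pe.ˈlak.gu.du.

3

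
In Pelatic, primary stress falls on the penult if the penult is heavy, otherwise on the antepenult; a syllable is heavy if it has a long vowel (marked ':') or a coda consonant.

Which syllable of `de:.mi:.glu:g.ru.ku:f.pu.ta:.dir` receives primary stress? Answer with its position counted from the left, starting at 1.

7

Weights: 6 pu L, 7 ta: H, 8 dir H.
The penult (syllable 7, ta:) is heavy, so it takes stress.
Primary stress: syllable 7 → de:.mi:.glu:g.ru.ku:f.pu.ˈta:.dir.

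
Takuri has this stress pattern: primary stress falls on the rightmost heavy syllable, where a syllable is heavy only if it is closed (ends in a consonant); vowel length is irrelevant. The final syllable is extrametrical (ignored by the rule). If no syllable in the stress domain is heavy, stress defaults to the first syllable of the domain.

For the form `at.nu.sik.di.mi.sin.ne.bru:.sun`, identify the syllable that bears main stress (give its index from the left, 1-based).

6

The final syllable (9, sun) is extrametrical; the stress domain is syllables 1–8.
Weights: 1 at H, 2 nu L, 3 sik H, 4 di L, 5 mi L, 6 sin H, 7 ne L, 8 bru: L.
Heavy syllables in the domain: 1, 3, 6. The rightmost is syllable 6 (sin).
Primary stress: syllable 6 → at.nu.sik.di.mi.ˈsin.ne.bru:.sun.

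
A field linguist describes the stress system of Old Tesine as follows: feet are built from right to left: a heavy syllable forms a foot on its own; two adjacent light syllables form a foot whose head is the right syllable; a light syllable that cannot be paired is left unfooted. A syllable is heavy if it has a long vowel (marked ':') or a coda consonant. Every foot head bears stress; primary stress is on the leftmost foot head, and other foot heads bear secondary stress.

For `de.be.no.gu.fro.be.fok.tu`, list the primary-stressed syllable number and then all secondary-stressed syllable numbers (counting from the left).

primary 2, secondary 4, 6, 7

Weights: 1 de L, 2 be L, 3 no L, 4 gu L, 5 fro L, 6 be L, 7 fok H, 8 tu L.
Parse right to left (heavy = foot alone; LL = one foot; stranded L unfooted): (de.ˈbe) (no.ˈgu) (fro.ˈbe) (ˈfok) tu.
Foot heads: 2, 4, 6, 7.
Primary stress on the leftmost head = syllable 2.
Secondary stress on 4, 6, 7: de.ˈbe.no.ˌgu.fro.ˌbe.ˌfok.tu.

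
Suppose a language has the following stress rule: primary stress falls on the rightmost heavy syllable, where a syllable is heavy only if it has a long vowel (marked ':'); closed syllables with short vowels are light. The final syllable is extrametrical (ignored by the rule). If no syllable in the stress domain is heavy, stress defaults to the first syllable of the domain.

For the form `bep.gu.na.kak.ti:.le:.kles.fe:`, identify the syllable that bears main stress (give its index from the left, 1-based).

The final syllable (8, fe:) is extrametrical; the stress domain is syllables 1–7.
Weights: 1 bep L, 2 gu L, 3 na L, 4 kak L, 5 ti: H, 6 le: H, 7 kles L.
Heavy syllables in the domain: 5, 6. The rightmost is syllable 6 (le:).
Primary stress: syllable 6 → bep.gu.na.kak.ti:.ˈle:.kles.fe:.

6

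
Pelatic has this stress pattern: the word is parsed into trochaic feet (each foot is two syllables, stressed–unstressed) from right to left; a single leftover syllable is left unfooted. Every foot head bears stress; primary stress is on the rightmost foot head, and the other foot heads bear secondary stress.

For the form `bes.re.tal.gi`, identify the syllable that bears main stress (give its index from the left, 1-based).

Parse right to left into trochaic (ˈσσ) feet: (ˈbes.re) (ˈtal.gi).
Foot heads (stressed positions): 1, 3.
End Rule Rightmost: primary stress on the rightmost head = syllable 3.
Primary stress: syllable 3 → bes.re.ˈtal.gi.

3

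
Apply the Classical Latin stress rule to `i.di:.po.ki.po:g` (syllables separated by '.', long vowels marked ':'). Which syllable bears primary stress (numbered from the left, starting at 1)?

3

Classical Latin: stress the penult if heavy (long vowel or closed), else the antepenult.
Weights: 3 po L, 4 ki L, 5 po:g H.
The penult (syllable 4, ki) is light, so stress falls on the antepenult (syllable 3, po).
Stress on syllable 3: i.di:.ˈpo.ki.po:g.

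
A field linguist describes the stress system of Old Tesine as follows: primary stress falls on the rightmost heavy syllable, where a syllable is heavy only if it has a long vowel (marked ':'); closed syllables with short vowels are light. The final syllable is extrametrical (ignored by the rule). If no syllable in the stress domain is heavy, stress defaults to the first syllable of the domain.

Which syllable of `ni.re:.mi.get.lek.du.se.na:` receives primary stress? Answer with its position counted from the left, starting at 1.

2

The final syllable (8, na:) is extrametrical; the stress domain is syllables 1–7.
Weights: 1 ni L, 2 re: H, 3 mi L, 4 get L, 5 lek L, 6 du L, 7 se L.
Heavy syllables in the domain: 2. The rightmost is syllable 2 (re:).
Primary stress: syllable 2 → ni.ˈre:.mi.get.lek.du.se.na:.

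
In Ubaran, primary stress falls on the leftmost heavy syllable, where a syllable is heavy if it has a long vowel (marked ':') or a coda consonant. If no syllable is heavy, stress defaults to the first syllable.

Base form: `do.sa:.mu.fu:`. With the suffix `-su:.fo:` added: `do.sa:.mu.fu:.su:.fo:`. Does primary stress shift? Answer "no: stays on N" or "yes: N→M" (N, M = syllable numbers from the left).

Base `do.sa:.mu.fu:` (4 syllables):
  Weights: 1 do L, 2 sa: H, 3 mu L, 4 fu: H.
  Heavy syllables in the domain: 2, 4. The leftmost is syllable 2 (sa:).
  → primary stress on syllable 2.
Suffixed `do.sa:.mu.fu:.su:.fo:` (6 syllables):
  Weights: 1 do L, 2 sa: H, 3 mu L, 4 fu: H, 5 su: H, 6 fo: H.
  Heavy syllables in the domain: 2, 4, 5, 6. The leftmost is syllable 2 (sa:).
  → primary stress on syllable 2.

no: stays on 2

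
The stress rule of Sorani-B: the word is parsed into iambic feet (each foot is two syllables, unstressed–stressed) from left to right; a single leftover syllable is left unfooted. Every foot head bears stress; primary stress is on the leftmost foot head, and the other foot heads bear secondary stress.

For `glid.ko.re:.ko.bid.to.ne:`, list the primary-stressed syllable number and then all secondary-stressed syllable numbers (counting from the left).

Parse left to right into iambic (σˈσ) feet: (glid.ˈko) (re:.ˈko) (bid.ˈto) ne:. Syllable 7 is left unfooted.
Foot heads (stressed positions): 2, 4, 6.
End Rule Leftmost: primary stress on the leftmost head = syllable 2.
Secondary stress on 4, 6: glid.ˈko.re:.ˌko.bid.ˌto.ne:.

primary 2, secondary 4, 6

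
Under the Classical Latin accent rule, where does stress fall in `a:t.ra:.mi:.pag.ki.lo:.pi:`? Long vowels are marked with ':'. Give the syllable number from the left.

6

Classical Latin: stress the penult if heavy (long vowel or closed), else the antepenult.
Weights: 5 ki L, 6 lo: H, 7 pi: H.
The penult (syllable 6, lo:) is heavy, so it takes stress.
Stress on syllable 6: a:t.ra:.mi:.pag.ki.ˈlo:.pi:.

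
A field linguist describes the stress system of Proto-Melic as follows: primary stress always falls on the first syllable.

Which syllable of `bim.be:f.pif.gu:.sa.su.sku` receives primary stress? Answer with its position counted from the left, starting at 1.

The word has 7 syllables; the first syllable is syllable 1 (bim).
Primary stress: syllable 1 → ˈbim.be:f.pif.gu:.sa.su.sku.

1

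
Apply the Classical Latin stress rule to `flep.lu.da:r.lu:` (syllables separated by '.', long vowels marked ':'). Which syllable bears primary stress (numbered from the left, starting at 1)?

Classical Latin: stress the penult if heavy (long vowel or closed), else the antepenult.
Weights: 2 lu L, 3 da:r H, 4 lu: H.
The penult (syllable 3, da:r) is heavy, so it takes stress.
Stress on syllable 3: flep.lu.ˈda:r.lu:.

3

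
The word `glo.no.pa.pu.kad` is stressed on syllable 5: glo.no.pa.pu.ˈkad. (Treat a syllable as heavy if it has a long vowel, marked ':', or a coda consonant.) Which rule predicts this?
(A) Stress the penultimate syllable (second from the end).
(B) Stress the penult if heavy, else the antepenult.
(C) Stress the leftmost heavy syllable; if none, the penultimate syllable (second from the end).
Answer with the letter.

Rule A → syllable 4 (observed: 5).
Rule B → syllable 3 (observed: 5).
Rule C → syllable 5 ✓.

C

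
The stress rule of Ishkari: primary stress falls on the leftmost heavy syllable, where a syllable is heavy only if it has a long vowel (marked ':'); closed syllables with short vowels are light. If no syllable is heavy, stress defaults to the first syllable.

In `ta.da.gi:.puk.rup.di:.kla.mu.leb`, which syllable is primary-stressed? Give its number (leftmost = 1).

Weights: 1 ta L, 2 da L, 3 gi: H, 4 puk L, 5 rup L, 6 di: H, 7 kla L, 8 mu L, 9 leb L.
Heavy syllables in the domain: 3, 6. The leftmost is syllable 3 (gi:).
Primary stress: syllable 3 → ta.da.ˈgi:.puk.rup.di:.kla.mu.leb.

3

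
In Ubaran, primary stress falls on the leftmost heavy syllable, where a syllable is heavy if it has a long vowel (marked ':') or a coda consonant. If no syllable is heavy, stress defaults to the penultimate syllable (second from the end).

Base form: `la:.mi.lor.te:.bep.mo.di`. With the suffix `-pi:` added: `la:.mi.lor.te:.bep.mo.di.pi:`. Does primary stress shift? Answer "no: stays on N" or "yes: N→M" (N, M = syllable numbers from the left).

Base `la:.mi.lor.te:.bep.mo.di` (7 syllables):
  Weights: 1 la: H, 2 mi L, 3 lor H, 4 te: H, 5 bep H, 6 mo L, 7 di L.
  Heavy syllables in the domain: 1, 3, 4, 5. The leftmost is syllable 1 (la:).
  → primary stress on syllable 1.
Suffixed `la:.mi.lor.te:.bep.mo.di.pi:` (8 syllables):
  Weights: 1 la: H, 2 mi L, 3 lor H, 4 te: H, 5 bep H, 6 mo L, 7 di L, 8 pi: H.
  Heavy syllables in the domain: 1, 3, 4, 5, 8. The leftmost is syllable 1 (la:).
  → primary stress on syllable 1.

no: stays on 1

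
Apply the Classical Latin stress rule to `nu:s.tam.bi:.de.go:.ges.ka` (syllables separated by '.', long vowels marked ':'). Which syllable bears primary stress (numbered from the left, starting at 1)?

6

Classical Latin: stress the penult if heavy (long vowel or closed), else the antepenult.
Weights: 5 go: H, 6 ges H, 7 ka L.
The penult (syllable 6, ges) is heavy, so it takes stress.
Stress on syllable 6: nu:s.tam.bi:.de.go:.ˈges.ka.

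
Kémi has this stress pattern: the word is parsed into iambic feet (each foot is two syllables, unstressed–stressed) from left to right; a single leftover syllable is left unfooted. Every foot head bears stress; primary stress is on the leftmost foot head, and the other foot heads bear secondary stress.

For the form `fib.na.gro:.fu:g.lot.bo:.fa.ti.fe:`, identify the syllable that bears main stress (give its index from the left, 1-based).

2

Parse left to right into iambic (σˈσ) feet: (fib.ˈna) (gro:.ˈfu:g) (lot.ˈbo:) (fa.ˈti) fe:. Syllable 9 is left unfooted.
Foot heads (stressed positions): 2, 4, 6, 8.
End Rule Leftmost: primary stress on the leftmost head = syllable 2.
Primary stress: syllable 2 → fib.ˈna.gro:.fu:g.lot.bo:.fa.ti.fe:.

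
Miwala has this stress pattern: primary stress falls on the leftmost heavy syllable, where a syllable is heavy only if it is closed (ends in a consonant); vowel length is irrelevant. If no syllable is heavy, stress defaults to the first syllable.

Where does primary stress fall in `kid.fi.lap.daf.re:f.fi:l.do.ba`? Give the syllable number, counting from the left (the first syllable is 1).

Weights: 1 kid H, 2 fi L, 3 lap H, 4 daf H, 5 re:f H, 6 fi:l H, 7 do L, 8 ba L.
Heavy syllables in the domain: 1, 3, 4, 5, 6. The leftmost is syllable 1 (kid).
Primary stress: syllable 1 → ˈkid.fi.lap.daf.re:f.fi:l.do.ba.

1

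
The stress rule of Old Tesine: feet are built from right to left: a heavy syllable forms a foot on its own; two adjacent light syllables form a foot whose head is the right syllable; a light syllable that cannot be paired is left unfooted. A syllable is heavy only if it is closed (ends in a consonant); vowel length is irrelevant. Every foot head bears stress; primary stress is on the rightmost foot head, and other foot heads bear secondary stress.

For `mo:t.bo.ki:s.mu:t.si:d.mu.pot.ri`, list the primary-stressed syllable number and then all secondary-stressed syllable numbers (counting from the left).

Weights: 1 mo:t H, 2 bo L, 3 ki:s H, 4 mu:t H, 5 si:d H, 6 mu L, 7 pot H, 8 ri L.
Parse right to left (heavy = foot alone; LL = one foot; stranded L unfooted): (ˈmo:t) bo (ˈki:s) (ˈmu:t) (ˈsi:d) mu (ˈpot) ri.
Foot heads: 1, 3, 4, 5, 7.
Primary stress on the rightmost head = syllable 7.
Secondary stress on 1, 3, 4, 5: ˌmo:t.bo.ˌki:s.ˌmu:t.ˌsi:d.mu.ˈpot.ri.

primary 7, secondary 1, 3, 4, 5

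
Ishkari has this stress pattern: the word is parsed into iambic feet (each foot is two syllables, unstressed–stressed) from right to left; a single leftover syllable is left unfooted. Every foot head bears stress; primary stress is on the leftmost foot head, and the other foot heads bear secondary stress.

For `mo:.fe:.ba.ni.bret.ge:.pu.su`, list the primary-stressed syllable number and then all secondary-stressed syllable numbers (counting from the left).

Parse right to left into iambic (σˈσ) feet: (mo:.ˈfe:) (ba.ˈni) (bret.ˈge:) (pu.ˈsu).
Foot heads (stressed positions): 2, 4, 6, 8.
End Rule Leftmost: primary stress on the leftmost head = syllable 2.
Secondary stress on 4, 6, 8: mo:.ˈfe:.ba.ˌni.bret.ˌge:.pu.ˌsu.

primary 2, secondary 4, 6, 8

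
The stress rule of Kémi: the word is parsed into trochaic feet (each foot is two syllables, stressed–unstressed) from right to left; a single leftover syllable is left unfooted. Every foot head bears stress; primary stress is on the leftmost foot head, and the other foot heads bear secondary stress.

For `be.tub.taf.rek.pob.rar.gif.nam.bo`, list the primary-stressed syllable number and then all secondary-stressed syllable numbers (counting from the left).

primary 2, secondary 4, 6, 8

Parse right to left into trochaic (ˈσσ) feet: be (ˈtub.taf) (ˈrek.pob) (ˈrar.gif) (ˈnam.bo). Syllable 1 is left unfooted.
Foot heads (stressed positions): 2, 4, 6, 8.
End Rule Leftmost: primary stress on the leftmost head = syllable 2.
Secondary stress on 4, 6, 8: be.ˈtub.taf.ˌrek.pob.ˌrar.gif.ˌnam.bo.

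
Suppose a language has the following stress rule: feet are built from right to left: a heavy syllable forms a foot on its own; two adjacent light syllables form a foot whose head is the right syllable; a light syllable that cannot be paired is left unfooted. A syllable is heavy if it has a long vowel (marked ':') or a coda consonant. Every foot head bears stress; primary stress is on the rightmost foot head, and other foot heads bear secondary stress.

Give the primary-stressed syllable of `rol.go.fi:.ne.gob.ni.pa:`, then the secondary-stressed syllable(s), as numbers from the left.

Weights: 1 rol H, 2 go L, 3 fi: H, 4 ne L, 5 gob H, 6 ni L, 7 pa: H.
Parse right to left (heavy = foot alone; LL = one foot; stranded L unfooted): (ˈrol) go (ˈfi:) ne (ˈgob) ni (ˈpa:).
Foot heads: 1, 3, 5, 7.
Primary stress on the rightmost head = syllable 7.
Secondary stress on 1, 3, 5: ˌrol.go.ˌfi:.ne.ˌgob.ni.ˈpa:.

primary 7, secondary 1, 3, 5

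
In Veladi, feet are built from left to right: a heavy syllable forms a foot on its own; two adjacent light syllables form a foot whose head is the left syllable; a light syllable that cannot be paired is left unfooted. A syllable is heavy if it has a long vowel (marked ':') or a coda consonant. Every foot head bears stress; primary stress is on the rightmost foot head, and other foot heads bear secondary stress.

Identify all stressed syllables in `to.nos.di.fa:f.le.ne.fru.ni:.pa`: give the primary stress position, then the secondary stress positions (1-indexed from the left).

primary 8, secondary 2, 4, 5

Weights: 1 to L, 2 nos H, 3 di L, 4 fa:f H, 5 le L, 6 ne L, 7 fru L, 8 ni: H, 9 pa L.
Parse left to right (heavy = foot alone; LL = one foot; stranded L unfooted): to (ˈnos) di (ˈfa:f) (ˈle.ne) fru (ˈni:) pa.
Foot heads: 2, 4, 5, 8.
Primary stress on the rightmost head = syllable 8.
Secondary stress on 2, 4, 5: to.ˌnos.di.ˌfa:f.ˌle.ne.fru.ˈni:.pa.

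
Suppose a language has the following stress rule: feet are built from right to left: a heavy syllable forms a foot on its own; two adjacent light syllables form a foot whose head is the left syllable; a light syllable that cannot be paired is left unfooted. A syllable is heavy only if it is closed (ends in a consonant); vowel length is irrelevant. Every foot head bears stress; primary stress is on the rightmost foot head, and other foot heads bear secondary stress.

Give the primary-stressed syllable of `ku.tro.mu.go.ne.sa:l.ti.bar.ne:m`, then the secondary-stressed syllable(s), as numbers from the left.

primary 9, secondary 2, 4, 6, 8

Weights: 1 ku L, 2 tro L, 3 mu L, 4 go L, 5 ne L, 6 sa:l H, 7 ti L, 8 bar H, 9 ne:m H.
Parse right to left (heavy = foot alone; LL = one foot; stranded L unfooted): ku (ˈtro.mu) (ˈgo.ne) (ˈsa:l) ti (ˈbar) (ˈne:m).
Foot heads: 2, 4, 6, 8, 9.
Primary stress on the rightmost head = syllable 9.
Secondary stress on 2, 4, 6, 8: ku.ˌtro.mu.ˌgo.ne.ˌsa:l.ti.ˌbar.ˈne:m.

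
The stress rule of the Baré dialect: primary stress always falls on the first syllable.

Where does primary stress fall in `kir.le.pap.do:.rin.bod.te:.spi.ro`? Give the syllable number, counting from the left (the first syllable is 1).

1

The word has 9 syllables; the first syllable is syllable 1 (kir).
Primary stress: syllable 1 → ˈkir.le.pap.do:.rin.bod.te:.spi.ro.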